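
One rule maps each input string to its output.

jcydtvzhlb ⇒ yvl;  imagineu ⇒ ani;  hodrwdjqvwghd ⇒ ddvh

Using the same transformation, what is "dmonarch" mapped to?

The transformation: move the first character to the end, then keep one character in every 3, starting at position 2 (positions 2nd, 5th, 8th, ...).
Starting from "dmonarch": after the first operation, "monarchd"; after the second, "ord".

ord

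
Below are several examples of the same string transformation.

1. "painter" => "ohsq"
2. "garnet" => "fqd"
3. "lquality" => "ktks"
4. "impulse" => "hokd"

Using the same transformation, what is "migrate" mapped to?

What's happening: shift every letter 1 place backward in the alphabet (wrapping around), then keep every other character starting from the first (positions 1st, 3rd, 5th, ...).
Applying that to "migrate" gives "lfzd".

lfzd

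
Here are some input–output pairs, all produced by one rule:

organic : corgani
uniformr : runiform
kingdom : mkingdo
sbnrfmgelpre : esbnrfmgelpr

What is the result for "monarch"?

The rule is to move the last character to the front.
For "monarch" the result is "hmonarc".

hmonarc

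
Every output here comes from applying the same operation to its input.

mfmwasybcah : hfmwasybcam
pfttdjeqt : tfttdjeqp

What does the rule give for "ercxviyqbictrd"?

drcxviyqbictre

The pattern: swap the first and last characters.
Doing the same to "ercxviyqbictrd": "drcxviyqbictre".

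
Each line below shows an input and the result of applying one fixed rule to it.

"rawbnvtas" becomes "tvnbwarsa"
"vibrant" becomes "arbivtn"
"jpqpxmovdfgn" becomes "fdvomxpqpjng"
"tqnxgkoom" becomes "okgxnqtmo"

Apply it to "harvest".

The rule is to reverse the string, then move the first 2 characters to the end (rotate left by 2).
"harvest" → "tsevrah" → "evrahts".

evrahts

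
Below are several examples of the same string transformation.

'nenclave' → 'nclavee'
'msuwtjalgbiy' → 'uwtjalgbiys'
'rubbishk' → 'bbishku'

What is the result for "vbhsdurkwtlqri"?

hsdurkwtlqrib

What's happening: delete the first character, then move the first character to the end.
Starting from "vbhsdurkwtlqri": after the first operation, "bhsdurkwtlqri"; after the second, "hsdurkwtlqrib".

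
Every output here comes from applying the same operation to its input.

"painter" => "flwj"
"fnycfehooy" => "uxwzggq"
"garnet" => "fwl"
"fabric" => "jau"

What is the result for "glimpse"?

ehkw

What's happening: shift every letter 8 places backward in the alphabet (wrapping around), then delete the first 3 characters.
Applying both steps to "glimpse": "ydaehkw", then "ehkw".
(Check on "garnet": → "ysjfwl" → "fwl" ✓)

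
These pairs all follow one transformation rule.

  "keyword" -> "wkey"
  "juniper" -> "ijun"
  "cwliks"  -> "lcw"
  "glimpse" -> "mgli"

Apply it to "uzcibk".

cuz

In each case the input is transformed by: delete the last 3 characters, then move the last character to the front.
Working it through for "uzcibk": intermediate "uzc", final "cuz".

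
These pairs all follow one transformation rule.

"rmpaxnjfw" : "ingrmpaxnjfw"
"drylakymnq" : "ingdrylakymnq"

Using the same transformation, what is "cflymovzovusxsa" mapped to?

Rule — prepend "ing".
On "cflymovzovusxsa" that produces "ingcflymovzovusxsa".

ingcflymovzovusxsa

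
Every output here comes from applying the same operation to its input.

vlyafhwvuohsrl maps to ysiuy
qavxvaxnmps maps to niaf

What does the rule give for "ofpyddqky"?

The transformation: shift every letter 13 places forward in the alphabet (wrapping around) — i.e. ROT13, then keep one character in every 3, starting at position 2 (positions 2nd, 5th, 8th, ...).
Starting from "ofpyddqky": after the first operation, "bsclqqdxl"; after the second, "sqx".

sqx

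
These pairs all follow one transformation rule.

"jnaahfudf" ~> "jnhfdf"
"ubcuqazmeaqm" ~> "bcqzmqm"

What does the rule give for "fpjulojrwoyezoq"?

The pattern: remove every vowel.
Doing the same to "fpjulojrwoyezoq": "fpjljrwyzq".

fpjljrwyzq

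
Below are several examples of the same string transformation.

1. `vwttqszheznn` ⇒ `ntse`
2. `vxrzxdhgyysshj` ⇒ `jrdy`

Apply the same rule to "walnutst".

tl

Looking at the pairs, the operation is to move the last 3 characters to the front (rotate right by 3), then keep one character in every 3, starting at position 3 (positions 3rd, 6th, 9th, ...).
On "walnutst": the first step gives "tstwalnu", and the second then gives "tl".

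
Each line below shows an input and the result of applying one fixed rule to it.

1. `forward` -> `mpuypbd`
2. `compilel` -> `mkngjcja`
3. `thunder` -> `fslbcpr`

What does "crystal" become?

pwqryja

Rule — shift every letter 2 places backward in the alphabet (wrapping around), then move the first character to the end.
Working it through for "crystal": intermediate "apwqryj", final "pwqryja".
(Check on "thunder": → "rfslbcp" → "fslbcpr" ✓)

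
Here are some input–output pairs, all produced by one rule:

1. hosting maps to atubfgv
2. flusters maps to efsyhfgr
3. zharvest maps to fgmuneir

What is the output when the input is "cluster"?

In each case the input is transformed by: shift every letter 13 places forward in the alphabet (wrapping around) — i.e. ROT13, then move the last 2 characters to the front (rotate right by 2).
Doing the same to "cluster": "repyhfg".

repyhfg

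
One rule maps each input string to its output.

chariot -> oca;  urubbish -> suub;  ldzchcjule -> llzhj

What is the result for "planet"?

epa

The rule is to move the last 3 characters to the front (rotate right by 3), then keep every other character starting from the second (positions 2nd, 4th, 6th, ...).
"planet" → "netpla" → "epa".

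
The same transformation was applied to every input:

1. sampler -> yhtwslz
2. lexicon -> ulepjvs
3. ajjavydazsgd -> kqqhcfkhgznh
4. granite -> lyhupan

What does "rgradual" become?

Looking at the pairs, the operation is to swap the first and last characters, then shift every letter 7 places forward in the alphabet (wrapping around).
On "rgradual": the first step gives "lgraduar", and the second then gives "snyhkbhy".

snyhkbhy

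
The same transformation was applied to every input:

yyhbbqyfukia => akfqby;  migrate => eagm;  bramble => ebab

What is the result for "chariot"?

tiac

In each case the input is transformed by: reverse the string, then keep every other character starting from the first (positions 1st, 3rd, 5th, ...).
On "chariot" that produces "tiac".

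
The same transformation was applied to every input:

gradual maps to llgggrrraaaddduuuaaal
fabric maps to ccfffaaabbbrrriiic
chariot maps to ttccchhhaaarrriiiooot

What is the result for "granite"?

The pattern: repeat every character 3 times, then move the last 2 characters to the front (rotate right by 2).
"granite" → "gggrrraaannniiittteee" → "eegggrrraaannniiittte".
(Check on "gradual": → "gggrrraaaddduuuaaalll" → "llgggrrraaaddduuuaaal" ✓)

eegggrrraaannniiittte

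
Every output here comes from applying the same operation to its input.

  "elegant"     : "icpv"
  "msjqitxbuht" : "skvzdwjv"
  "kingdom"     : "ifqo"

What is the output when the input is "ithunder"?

The pattern: delete the first 3 characters, then shift every letter 2 places forward in the alphabet (wrapping around).
Starting from "ithunder": after the first operation, "under"; after the second, "wpfgt".

wpfgt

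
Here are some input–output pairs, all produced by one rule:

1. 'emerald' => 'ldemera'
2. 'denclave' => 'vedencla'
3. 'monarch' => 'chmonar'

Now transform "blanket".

etblank

Looking at the pairs, the operation is to move the last 2 characters to the front (rotate right by 2).
Doing the same to "blanket": "etblank".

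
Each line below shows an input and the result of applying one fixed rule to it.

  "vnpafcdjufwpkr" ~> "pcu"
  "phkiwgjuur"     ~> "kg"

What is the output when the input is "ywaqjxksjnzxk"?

axj

Each output is the input with this applied: keep one character in every 3, starting at position 3 (positions 3rd, 6th, 9th, ...), then delete the last character.
Applying both steps to "ywaqjxksjnzxk": "axjx", then "axj".
(Check on "vnpafcdjufwpkr": → "pcup" → "pcu" ✓)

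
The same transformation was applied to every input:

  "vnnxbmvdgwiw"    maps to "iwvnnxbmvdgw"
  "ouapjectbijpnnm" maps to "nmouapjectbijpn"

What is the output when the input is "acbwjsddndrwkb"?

The pattern: move the last 2 characters to the front (rotate right by 2).
On "acbwjsddndrwkb" that produces "kbacbwjsddndrw".

kbacbwjsddndrw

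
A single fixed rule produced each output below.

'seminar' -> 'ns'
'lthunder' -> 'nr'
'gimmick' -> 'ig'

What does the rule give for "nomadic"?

The pattern: move the first 2 characters to the end (rotate left by 2), then keep one character in every 3, starting at position 3 (positions 3rd, 6th, 9th, ...).
On "nomadic": the first step gives "madicno", and the second then gives "dn".

dn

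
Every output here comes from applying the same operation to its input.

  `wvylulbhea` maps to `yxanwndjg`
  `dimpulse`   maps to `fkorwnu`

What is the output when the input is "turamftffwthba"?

vwtcohvhhyvjd

Looking at the pairs, the operation is to delete the last character, then shift every letter 2 places forward in the alphabet (wrapping around).
So "turamftffwthba" becomes "vwtcohvhhyvjd".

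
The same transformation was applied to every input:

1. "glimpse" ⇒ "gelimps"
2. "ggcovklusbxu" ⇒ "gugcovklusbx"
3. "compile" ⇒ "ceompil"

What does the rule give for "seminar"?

Looking at the pairs, the operation is to swap the first and last characters, then move the last character to the front.
So "seminar" becomes "sremina".
(Check on "ggcovklusbxu": → "ugcovklusbxg" → "gugcovklusbx" ✓)

sremina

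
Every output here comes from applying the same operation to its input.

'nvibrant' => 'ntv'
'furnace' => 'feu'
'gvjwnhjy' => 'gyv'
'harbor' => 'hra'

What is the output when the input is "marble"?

mea

The transformation: take characters alternately from the front and the back (1st, last, 2nd, 2nd-last, ...), then keep only the first 3 characters.
Working it through for "marble": intermediate "mealrb", final "mea".
(Check on "gvjwnhjy": → "gyvjjhwn" → "gyv" ✓)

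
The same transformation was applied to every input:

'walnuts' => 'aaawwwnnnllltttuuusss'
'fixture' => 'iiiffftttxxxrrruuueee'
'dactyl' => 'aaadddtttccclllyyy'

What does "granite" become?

The rule is to swap each adjacent pair of characters (1↔2, 3↔4, ...), then repeat every character 3 times.
Applying both steps to "granite": "rgnatie", then "rrrgggnnnaaatttiiieee".

rrrgggnnnaaatttiiieee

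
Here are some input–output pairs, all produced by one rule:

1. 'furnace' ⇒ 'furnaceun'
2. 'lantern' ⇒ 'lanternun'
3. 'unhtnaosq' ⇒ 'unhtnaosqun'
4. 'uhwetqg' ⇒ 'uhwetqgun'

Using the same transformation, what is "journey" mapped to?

journeyun

What's happening: append "un".
"journey" → "journeyun".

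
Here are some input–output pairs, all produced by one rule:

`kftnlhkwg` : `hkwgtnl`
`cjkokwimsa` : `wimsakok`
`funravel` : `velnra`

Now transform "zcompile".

ileomp

In each case the input is transformed by: delete the first 2 characters, then move the first 3 characters to the end (rotate left by 3).
Applying both steps to "zcompile": "ompile", then "ileomp".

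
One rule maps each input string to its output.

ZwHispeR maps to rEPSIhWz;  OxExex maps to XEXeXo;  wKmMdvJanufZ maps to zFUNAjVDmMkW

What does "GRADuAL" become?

The rule is to flip the case of every letter, then reverse the string.
"GRADuAL" → "laUdarg".
(Check on "OxExex": → "oXeXEX" → "XEXeXo" ✓)

laUdarg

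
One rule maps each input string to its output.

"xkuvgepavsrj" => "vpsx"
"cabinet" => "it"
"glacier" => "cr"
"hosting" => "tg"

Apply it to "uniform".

fm

Each output is the input with this applied: move the first 2 characters to the end (rotate left by 2), then keep one character in every 3, starting at position 2 (positions 2nd, 5th, 8th, ...).
Working it through for "uniform": intermediate "iformun", final "fm".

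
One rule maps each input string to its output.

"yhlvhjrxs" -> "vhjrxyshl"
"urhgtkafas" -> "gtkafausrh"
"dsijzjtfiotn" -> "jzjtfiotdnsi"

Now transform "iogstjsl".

The pattern: swap the first and last characters, then move the first 3 characters to the end (rotate left by 3).
Working it through for "iogstjsl": intermediate "logstjsi", final "stjsilog".

stjsilog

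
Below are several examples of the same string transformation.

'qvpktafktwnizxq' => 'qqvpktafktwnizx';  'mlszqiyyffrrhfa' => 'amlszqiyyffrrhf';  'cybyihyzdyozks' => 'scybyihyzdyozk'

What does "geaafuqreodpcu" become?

ugeaafuqreodpc

The transformation: move the last character to the front.
Doing the same to "geaafuqreodpcu": "ugeaafuqreodpc".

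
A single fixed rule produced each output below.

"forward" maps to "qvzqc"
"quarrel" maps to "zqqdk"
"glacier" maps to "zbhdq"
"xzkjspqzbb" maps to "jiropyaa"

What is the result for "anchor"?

bgnq

Looking at the pairs, the operation is to delete the first 2 characters, then shift every letter 1 place backward in the alphabet (wrapping around).
Applying that to "anchor" gives "bgnq".
(Check on "quarrel": → "arrel" → "zqqdk" ✓)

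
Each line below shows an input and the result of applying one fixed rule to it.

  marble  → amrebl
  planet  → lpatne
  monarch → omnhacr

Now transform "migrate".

What's happening: move the first character to the end, then take characters alternately from the front and the back (1st, last, 2nd, 2nd-last, ...).
On "migrate": the first step gives "igratem", and the second then gives "imgerta".
(Check on "marble": → "arblem" → "amrebl" ✓)

imgerta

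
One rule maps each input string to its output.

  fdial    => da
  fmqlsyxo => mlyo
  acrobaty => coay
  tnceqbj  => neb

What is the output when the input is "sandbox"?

Each output is the input with this applied: keep every other character starting from the second (positions 2nd, 4th, 6th, ...).
"sandbox" → "ado".

ado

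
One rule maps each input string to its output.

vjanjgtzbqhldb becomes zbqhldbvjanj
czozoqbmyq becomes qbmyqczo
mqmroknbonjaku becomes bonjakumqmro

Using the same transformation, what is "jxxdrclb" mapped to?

In each case the input is transformed by: swap the front and back halves of the string, then delete the last 2 characters.
So "jxxdrclb" becomes "rclbjx".

rclbjx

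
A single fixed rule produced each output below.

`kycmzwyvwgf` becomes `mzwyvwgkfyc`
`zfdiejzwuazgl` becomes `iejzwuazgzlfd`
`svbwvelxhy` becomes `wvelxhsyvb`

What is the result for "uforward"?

The rule is to swap the first and last characters, then move the first 3 characters to the end (rotate left by 3).
On "uforward": the first step gives "dforwaru", and the second then gives "rwarudfo".

rwarudfo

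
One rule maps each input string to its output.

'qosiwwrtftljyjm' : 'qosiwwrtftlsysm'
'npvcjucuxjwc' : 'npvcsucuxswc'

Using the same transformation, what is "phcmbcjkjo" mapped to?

phcmbcskso

Each output is the input with this applied: replace every "j" with "s".
"phcmbcjkjo" → "phcmbcskso".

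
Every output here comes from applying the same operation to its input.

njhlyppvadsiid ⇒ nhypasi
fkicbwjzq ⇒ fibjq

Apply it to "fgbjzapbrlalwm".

The transformation: keep every other character starting from the first (positions 1st, 3rd, 5th, ...).
"fgbjzapbrlalwm" → "fbzpraw".

fbzpraw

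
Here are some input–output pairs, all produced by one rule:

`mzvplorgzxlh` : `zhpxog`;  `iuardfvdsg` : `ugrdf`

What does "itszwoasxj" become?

Looking at the pairs, the operation is to keep every other character starting from the second (positions 2nd, 4th, 6th, ...), then take characters alternately from the front and the back (1st, last, 2nd, 2nd-last, ...).
For "itszwoasxj", step one produces "tzosj"; step two turns that into "tjzso".

tjzso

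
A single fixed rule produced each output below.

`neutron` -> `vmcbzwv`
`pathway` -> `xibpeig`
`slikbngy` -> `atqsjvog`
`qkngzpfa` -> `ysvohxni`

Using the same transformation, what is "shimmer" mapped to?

apquumz

The rule is to shift every letter 8 places forward in the alphabet (wrapping around).
On "shimmer" that produces "apquumz".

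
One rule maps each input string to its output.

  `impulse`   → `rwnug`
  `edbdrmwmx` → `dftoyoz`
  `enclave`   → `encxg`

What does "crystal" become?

In each case the input is transformed by: delete the first 2 characters, then shift every letter 2 places forward in the alphabet (wrapping around).
"crystal" → "ystal" → "auvcn".
(Check on "impulse": → "pulse" → "rwnug" ✓)

auvcn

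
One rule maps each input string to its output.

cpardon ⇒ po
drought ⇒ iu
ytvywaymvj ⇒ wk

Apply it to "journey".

fz

The transformation: shift every letter 1 place forward in the alphabet (wrapping around), then keep only the last 2 characters.
So "journey" becomes "fz".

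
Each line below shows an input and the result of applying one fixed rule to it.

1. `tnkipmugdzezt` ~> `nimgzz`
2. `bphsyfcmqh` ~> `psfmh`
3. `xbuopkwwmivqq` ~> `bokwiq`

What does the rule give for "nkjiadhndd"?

kidnd

Each output is the input with this applied: keep every other character starting from the second (positions 2nd, 4th, 6th, ...).
Doing the same to "nkjiadhndd": "kidnd".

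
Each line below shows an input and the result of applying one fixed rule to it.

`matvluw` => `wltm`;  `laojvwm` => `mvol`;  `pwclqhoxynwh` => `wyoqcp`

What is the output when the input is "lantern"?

What's happening: keep every other character starting from the first (positions 1st, 3rd, 5th, ...), then reverse the string.
"lantern" → "lnen" → "nenl".

nenl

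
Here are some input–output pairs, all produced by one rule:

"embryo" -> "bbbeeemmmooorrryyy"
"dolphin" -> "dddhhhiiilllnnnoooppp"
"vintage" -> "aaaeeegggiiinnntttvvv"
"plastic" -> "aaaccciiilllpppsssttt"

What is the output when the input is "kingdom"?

dddgggiiikkkmmmnnnooo

In each case the input is transformed by: sort the characters into alphabetical order, then repeat every character 3 times.
Working it through for "kingdom": intermediate "dgikmno", final "dddgggiiikkkmmmnnnooo".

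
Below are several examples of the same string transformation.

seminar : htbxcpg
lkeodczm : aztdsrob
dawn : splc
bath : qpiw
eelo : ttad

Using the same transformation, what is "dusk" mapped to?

sjhz

The rule is to shift every letter 11 places backward in the alphabet (wrapping around).
So "dusk" becomes "sjhz".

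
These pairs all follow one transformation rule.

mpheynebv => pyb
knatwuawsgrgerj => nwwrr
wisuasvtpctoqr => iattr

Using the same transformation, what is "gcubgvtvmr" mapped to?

cgv

Each output is the input with this applied: keep one character in every 3, starting at position 2 (positions 2nd, 5th, 8th, ...).
"gcubgvtvmr" → "cgv".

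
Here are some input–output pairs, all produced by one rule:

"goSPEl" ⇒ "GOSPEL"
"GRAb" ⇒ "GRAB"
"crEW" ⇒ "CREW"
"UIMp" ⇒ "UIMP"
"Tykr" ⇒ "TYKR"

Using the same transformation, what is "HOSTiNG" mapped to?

HOSTING

In each case the input is transformed by: convert every letter to uppercase.
So "HOSTiNG" becomes "HOSTING".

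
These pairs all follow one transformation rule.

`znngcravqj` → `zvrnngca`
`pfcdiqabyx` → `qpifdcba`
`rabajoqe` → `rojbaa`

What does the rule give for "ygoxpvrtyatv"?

yyxvtrpoga

The pattern: delete the last 2 characters, then sort the characters into reverse alphabetical order.
Working it through for "ygoxpvrtyatv": intermediate "ygoxpvrtya", final "yyxvtrpoga".
(Check on "znngcravqj": → "znngcrav" → "zvrnngca" ✓)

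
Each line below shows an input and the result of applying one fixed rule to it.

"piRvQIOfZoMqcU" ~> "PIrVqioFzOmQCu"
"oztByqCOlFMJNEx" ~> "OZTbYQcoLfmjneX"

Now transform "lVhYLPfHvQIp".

What's happening: flip the case of every letter.
Doing the same to "lVhYLPfHvQIp": "LvHylpFhVqiP".

LvHylpFhVqiP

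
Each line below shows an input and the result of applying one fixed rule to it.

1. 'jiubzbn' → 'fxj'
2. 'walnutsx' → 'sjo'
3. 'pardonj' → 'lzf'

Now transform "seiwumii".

The pattern: keep one character in every 3, starting at position 1 (positions 1st, 4th, 7th, ...), then shift every letter 4 places backward in the alphabet (wrapping around).
Applying both steps to "seiwumii": "swi", then "ose".

ose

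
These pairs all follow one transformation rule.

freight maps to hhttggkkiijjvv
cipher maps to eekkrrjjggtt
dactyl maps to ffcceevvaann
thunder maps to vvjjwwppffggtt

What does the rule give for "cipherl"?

Rule — shift every letter 2 places forward in the alphabet (wrapping around), then double every character.
Working it through for "cipherl": intermediate "ekrjgtn", final "eekkrrjjggttnn".
(Check on "thunder": → "vjwpfgt" → "vvjjwwppffggtt" ✓)

eekkrrjjggttnn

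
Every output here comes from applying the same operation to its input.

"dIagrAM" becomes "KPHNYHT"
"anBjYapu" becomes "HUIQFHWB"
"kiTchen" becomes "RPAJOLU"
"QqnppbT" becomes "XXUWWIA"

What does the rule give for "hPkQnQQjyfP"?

In each case the input is transformed by: shift every letter 7 places forward in the alphabet (wrapping around), then convert every letter to uppercase.
Doing the same to "hPkQnQQjyfP": "OWRXUXXQFMW".

OWRXUXXQFMW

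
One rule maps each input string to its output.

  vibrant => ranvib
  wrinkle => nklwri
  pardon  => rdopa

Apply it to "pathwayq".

Each output is the input with this applied: delete the last character, then move the last 3 characters to the front (rotate right by 3).
For "pathwayq", step one produces "pathway"; step two turns that into "waypath".

waypath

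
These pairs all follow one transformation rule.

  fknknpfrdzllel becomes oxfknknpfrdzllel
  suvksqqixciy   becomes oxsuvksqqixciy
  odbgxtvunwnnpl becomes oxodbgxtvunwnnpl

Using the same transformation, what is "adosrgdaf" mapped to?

oxadosrgdaf

The pattern: prepend "ox".
On "adosrgdaf" that produces "oxadosrgdaf".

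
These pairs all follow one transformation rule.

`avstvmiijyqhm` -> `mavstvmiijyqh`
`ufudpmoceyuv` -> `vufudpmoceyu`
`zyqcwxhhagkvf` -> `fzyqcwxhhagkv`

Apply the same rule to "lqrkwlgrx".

Looking at the pairs, the operation is to move the last character to the front.
For "lqrkwlgrx" the result is "xlqrkwlgr".

xlqrkwlgr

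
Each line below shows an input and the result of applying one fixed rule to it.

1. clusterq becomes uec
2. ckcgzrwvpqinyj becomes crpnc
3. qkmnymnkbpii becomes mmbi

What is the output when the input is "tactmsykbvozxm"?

The pattern: move the first 2 characters to the end (rotate left by 2), then keep one character in every 3, starting at position 1 (positions 1st, 4th, 7th, ...).
On "tactmsykbvozxm" that produces "csbzt".

csbzt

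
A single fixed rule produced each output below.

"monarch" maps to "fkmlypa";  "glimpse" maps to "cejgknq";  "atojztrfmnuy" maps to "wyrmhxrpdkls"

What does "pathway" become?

The rule is to shift every letter 2 places backward in the alphabet (wrapping around), then move the last character to the front.
Starting from "pathway": after the first operation, "nyrfuyw"; after the second, "wnyrfuy".

wnyrfuy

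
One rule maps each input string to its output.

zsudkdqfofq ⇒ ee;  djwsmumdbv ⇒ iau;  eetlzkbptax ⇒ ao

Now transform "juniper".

In each case the input is transformed by: shift every letter 1 place backward in the alphabet (wrapping around), then keep only the vowels.
"juniper" → "io".

io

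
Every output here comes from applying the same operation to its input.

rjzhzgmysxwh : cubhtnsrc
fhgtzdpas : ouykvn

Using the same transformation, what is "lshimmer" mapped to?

dhhzm

Looking at the pairs, the operation is to delete the first 3 characters, then shift every letter 5 places backward in the alphabet (wrapping around).
Applying both steps to "lshimmer": "immer", then "dhhzm".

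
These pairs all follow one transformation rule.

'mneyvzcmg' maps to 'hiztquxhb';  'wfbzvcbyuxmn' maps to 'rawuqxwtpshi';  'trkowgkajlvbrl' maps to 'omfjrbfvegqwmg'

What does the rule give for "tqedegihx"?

olzyzbdcs

The pattern: shift every letter 5 places backward in the alphabet (wrapping around).
On "tqedegihx" that produces "olzyzbdcs".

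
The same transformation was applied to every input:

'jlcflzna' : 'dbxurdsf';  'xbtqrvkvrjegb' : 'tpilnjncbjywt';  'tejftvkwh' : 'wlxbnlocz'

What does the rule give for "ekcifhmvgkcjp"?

cwauzxnecybuh

Each output is the input with this applied: shift every letter 8 places backward in the alphabet (wrapping around), then swap each adjacent pair of characters (1↔2, 3↔4, ...).
Starting from "ekcifhmvgkcjp": after the first operation, "wcuaxzenycubh"; after the second, "cwauzxnecybuh".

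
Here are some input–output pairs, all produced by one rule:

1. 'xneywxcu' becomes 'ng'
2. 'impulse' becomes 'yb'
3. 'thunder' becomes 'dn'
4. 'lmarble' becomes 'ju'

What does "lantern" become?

wa

Looking at the pairs, the operation is to shift every letter 9 places forward in the alphabet (wrapping around), then keep one character in every 3, starting at position 3 (positions 3rd, 6th, 9th, ...).
"lantern" → "wa".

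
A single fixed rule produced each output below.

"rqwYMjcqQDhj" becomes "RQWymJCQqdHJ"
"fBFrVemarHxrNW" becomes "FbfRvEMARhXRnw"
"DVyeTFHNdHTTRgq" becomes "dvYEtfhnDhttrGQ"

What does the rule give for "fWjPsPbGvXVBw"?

FwJpSpBgVxvbW

The rule is to flip the case of every letter.
Doing the same to "fWjPsPbGvXVBw": "FwJpSpBgVxvbW".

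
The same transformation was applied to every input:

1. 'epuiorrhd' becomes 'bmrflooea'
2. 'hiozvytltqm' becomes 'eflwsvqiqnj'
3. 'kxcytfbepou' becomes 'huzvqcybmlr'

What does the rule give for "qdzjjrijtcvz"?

The pattern: shift every letter 3 places backward in the alphabet (wrapping around).
On "qdzjjrijtcvz" that produces "nawggofgqzsw".

nawggofgqzsw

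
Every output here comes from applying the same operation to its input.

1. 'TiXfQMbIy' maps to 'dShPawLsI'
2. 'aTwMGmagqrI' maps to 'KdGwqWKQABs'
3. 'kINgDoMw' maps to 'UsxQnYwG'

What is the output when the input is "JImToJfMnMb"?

The transformation: flip the case of every letter, then shift every letter 10 places forward in the alphabet (wrapping around).
Doing the same to "JImToJfMnMb": "tsWdYtPwXwL".

tsWdYtPwXwL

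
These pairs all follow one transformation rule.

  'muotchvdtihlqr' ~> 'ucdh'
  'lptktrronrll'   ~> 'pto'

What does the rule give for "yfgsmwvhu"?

fm

In each case the input is transformed by: delete the last 2 characters, then keep one character in every 3, starting at position 2 (positions 2nd, 5th, 8th, ...).
Starting from "yfgsmwvhu": after the first operation, "yfgsmwv"; after the second, "fm".
(Check on "muotchvdtihlqr": → "muotchvdtihl" → "ucdh" ✓)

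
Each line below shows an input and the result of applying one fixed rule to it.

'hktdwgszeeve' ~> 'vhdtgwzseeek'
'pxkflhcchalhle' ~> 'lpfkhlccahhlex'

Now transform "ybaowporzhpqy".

yyoapwrohzqpb

The rule is to swap each adjacent pair of characters (1↔2, 3↔4, ...), then swap the first and last characters.
Doing the same to "ybaowporzhpqy": "yyoapwrohzqpb".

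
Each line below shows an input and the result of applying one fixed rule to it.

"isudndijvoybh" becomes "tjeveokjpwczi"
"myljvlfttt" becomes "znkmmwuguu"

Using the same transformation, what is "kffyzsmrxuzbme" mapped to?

glzgtasnvycafn

Rule — shift every letter 1 place forward in the alphabet (wrapping around), then swap each adjacent pair of characters (1↔2, 3↔4, ...).
Working it through for "kffyzsmrxuzbme": intermediate "lggzatnsyvacnf", final "glzgtasnvycafn".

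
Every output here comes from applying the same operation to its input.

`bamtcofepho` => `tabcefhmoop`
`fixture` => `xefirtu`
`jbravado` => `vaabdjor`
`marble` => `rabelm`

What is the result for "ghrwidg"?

wdgghir

The transformation: sort the characters into alphabetical order, then move the last character to the front.
"ghrwidg" → "dgghirw" → "wdgghir".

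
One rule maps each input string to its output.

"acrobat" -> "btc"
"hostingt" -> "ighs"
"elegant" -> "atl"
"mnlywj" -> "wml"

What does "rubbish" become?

In each case the input is transformed by: move the first 3 characters to the end (rotate left by 3), then keep every other character starting from the second (positions 2nd, 4th, 6th, ...).
For "rubbish", step one produces "bishrub"; step two turns that into "ihu".
(Check on "acrobat": → "obatacr" → "btc" ✓)

ihu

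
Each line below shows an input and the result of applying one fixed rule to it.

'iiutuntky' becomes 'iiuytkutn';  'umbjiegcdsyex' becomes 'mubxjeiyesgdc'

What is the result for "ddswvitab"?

ddsbwavti

Rule — move the first character to the end, then take characters alternately from the front and the back (1st, last, 2nd, 2nd-last, ...).
Working it through for "ddswvitab": intermediate "dswvitabd", final "ddsbwavti".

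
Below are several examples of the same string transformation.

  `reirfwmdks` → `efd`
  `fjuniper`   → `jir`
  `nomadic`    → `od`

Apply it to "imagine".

Rule — keep one character in every 3, starting at position 2 (positions 2nd, 5th, 8th, ...).
Doing the same to "imagine": "mi".

mi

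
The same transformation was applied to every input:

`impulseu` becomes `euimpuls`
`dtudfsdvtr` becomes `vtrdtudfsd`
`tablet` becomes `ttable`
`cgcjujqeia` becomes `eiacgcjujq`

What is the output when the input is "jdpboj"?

Looking at the pairs, the operation is to swap the front and back halves of the string, then move the first 2 characters to the end (rotate left by 2).
Applying both steps to "jdpboj": "bojjdp", then "jjdpbo".
(Check on "impulseu": → "lseuimpu" → "euimpuls" ✓)

jjdpbo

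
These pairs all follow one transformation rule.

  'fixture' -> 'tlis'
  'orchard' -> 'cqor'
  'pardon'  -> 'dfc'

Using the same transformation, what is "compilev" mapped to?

Looking at the pairs, the operation is to keep every other character starting from the first (positions 1st, 3rd, 5th, ...), then shift every letter 12 places backward in the alphabet (wrapping around).
On "compilev": the first step gives "cmie", and the second then gives "qaws".
(Check on "orchard": → "ocad" → "cqor" ✓)

qaws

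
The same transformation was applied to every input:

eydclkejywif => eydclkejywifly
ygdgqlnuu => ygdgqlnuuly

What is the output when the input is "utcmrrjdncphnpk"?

The rule is to append "ly".
Doing the same to "utcmrrjdncphnpk": "utcmrrjdncphnpkly".

utcmrrjdncphnpkly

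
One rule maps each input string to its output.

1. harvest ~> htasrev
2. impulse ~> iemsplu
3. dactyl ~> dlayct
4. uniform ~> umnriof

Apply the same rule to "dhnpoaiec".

dchenipao

The pattern: take characters alternately from the front and the back (1st, last, 2nd, 2nd-last, ...).
Doing the same to "dhnpoaiec": "dchenipao".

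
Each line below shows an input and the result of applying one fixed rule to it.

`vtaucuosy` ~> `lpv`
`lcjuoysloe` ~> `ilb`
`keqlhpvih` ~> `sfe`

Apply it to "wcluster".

qbo

Rule — shift every letter 3 places backward in the alphabet (wrapping around), then keep only the last 3 characters.
For "wcluster" the result is "qbo".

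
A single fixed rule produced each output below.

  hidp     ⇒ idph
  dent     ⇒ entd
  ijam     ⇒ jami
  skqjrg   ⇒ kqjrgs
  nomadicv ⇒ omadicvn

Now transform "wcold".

The rule is to move the first character to the end.
Applying that to "wcold" gives "coldw".

coldw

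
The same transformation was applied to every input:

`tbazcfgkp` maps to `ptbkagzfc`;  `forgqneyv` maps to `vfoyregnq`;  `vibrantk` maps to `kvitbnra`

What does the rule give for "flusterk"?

Each output is the input with this applied: swap the first and last characters, then take characters alternately from the front and the back (1st, last, 2nd, 2nd-last, ...).
Applying both steps to "flusterk": "klusterf", then "kflruest".
(Check on "vibrantk": → "kibrantv" → "kvitbnra" ✓)

kflruest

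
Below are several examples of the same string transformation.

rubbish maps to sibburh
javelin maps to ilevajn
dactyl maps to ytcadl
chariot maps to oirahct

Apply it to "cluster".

etsulcr

Rule — move the last character to the front, then reverse the string.
"cluster" → "rcluste" → "etsulcr".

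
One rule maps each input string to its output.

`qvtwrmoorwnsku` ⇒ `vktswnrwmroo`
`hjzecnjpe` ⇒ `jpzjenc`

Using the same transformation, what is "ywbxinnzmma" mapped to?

Each output is the input with this applied: take characters alternately from the front and the back (1st, last, 2nd, 2nd-last, ...), then delete the first 2 characters.
Starting from "ywbxinnzmma": after the first operation, "yawmbmxzinn"; after the second, "wmbmxzinn".

wmbmxzinn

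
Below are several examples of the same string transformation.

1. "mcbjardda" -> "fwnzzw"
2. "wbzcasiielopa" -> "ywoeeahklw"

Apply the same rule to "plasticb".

Each output is the input with this applied: delete the first 3 characters, then shift every letter 4 places backward in the alphabet (wrapping around).
For "plasticb", step one produces "sticb"; step two turns that into "opeyx".

opeyx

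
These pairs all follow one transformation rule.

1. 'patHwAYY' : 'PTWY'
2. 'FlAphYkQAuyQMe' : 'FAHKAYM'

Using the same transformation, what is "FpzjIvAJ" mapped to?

Looking at the pairs, the operation is to keep every other character starting from the first (positions 1st, 3rd, 5th, ...), then convert every letter to uppercase.
For "FpzjIvAJ", step one produces "FzIA"; step two turns that into "FZIA".

FZIA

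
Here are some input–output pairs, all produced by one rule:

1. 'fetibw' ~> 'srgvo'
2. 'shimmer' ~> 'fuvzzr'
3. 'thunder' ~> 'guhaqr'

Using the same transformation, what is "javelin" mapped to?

What's happening: shift every letter 13 places forward in the alphabet (wrapping around) — i.e. ROT13, then delete the last character.
On "javelin": the first step gives "wniryva", and the second then gives "wniryv".

wniryv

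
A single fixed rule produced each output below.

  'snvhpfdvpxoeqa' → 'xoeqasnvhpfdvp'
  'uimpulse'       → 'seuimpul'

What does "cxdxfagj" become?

What's happening: move the first 2 characters to the end (rotate left by 2), then swap the front and back halves of the string.
On "cxdxfagj": the first step gives "dxfagjcx", and the second then gives "gjcxdxfa".
(Check on "uimpulse": → "mpulseui" → "seuimpul" ✓)

gjcxdxfa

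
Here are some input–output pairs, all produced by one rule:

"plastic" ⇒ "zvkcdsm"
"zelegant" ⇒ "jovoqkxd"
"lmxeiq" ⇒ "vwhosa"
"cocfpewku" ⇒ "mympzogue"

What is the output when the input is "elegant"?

The transformation: shift every letter 10 places forward in the alphabet (wrapping around).
"elegant" → "ovoqkxd".

ovoqkxd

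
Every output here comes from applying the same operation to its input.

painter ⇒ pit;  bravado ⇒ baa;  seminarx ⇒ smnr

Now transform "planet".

pae

What's happening: swap each adjacent pair of characters (1↔2, 3↔4, ...), then keep every other character starting from the second (positions 2nd, 4th, 6th, ...).
For "planet", step one produces "lpnate"; step two turns that into "pae".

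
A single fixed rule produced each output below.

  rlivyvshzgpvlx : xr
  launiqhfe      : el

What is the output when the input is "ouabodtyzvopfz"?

The transformation: move the last character to the front, then keep only the first 2 characters.
Starting from "ouabodtyzvopfz": after the first operation, "zouabodtyzvopf"; after the second, "zo".

zo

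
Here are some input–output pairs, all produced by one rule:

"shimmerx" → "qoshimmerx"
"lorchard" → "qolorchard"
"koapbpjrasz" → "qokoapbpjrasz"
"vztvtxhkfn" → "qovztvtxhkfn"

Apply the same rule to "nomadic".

The transformation: prepend "qo".
Doing the same to "nomadic": "qonomadic".

qonomadic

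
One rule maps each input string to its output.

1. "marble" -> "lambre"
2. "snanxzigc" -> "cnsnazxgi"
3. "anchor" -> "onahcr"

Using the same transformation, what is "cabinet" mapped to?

taciben

The rule is to swap each adjacent pair of characters (1↔2, 3↔4, ...), then move the last character to the front.
On "cabinet" that produces "taciben".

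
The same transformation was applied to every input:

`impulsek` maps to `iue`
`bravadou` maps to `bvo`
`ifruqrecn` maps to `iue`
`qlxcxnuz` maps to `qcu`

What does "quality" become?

In each case the input is transformed by: keep one character in every 3, starting at position 1 (positions 1st, 4th, 7th, ...).
"quality" → "qly".

qly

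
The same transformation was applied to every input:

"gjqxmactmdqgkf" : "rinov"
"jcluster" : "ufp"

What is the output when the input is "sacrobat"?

Each output is the input with this applied: shift every letter 11 places forward in the alphabet (wrapping around), then keep one character in every 3, starting at position 1 (positions 1st, 4th, 7th, ...).
For "sacrobat", step one produces "dlnczmle"; step two turns that into "dcl".

dcl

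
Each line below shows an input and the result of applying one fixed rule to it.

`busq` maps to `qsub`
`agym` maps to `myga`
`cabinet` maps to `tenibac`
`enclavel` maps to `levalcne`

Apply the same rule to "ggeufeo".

oefuegg

What's happening: reverse the string.
"ggeufeo" → "oefuegg".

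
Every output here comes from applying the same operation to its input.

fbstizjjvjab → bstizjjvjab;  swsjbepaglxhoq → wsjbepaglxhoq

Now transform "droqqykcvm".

roqqykcvm

The pattern: delete the first character.
On "droqqykcvm" that produces "roqqykcvm".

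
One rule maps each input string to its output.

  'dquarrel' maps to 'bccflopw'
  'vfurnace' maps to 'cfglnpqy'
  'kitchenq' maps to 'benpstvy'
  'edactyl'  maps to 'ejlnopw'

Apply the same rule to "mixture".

The pattern: shift every letter 11 places forward in the alphabet (wrapping around), then sort the characters into alphabetical order.
For "mixture" the result is "cefiptx".
(Check on "kitchenq": → "vtenspyb" → "benpstvy" ✓)

cefiptx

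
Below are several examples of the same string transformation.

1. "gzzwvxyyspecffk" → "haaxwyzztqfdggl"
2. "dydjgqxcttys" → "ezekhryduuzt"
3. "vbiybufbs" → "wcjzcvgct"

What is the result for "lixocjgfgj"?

mjypdkhghk

The rule is to shift every letter 1 place forward in the alphabet (wrapping around).
So "lixocjgfgj" becomes "mjypdkhghk".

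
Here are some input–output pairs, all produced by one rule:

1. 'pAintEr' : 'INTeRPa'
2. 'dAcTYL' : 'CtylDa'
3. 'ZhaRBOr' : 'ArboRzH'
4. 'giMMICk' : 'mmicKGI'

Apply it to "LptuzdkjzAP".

TUZDKJZaplP

The pattern: move the first 2 characters to the end (rotate left by 2), then flip the case of every letter.
Applying both steps to "LptuzdkjzAP": "tuzdkjzAPLp", then "TUZDKJZaplP".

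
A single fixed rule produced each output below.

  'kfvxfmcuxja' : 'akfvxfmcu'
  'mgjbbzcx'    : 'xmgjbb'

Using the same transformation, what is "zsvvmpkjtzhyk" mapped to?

kzsvvmpkjtz

Each output is the input with this applied: move the last 3 characters to the front (rotate right by 3), then delete the first 2 characters.
So "zsvvmpkjtzhyk" becomes "kzsvvmpkjtz".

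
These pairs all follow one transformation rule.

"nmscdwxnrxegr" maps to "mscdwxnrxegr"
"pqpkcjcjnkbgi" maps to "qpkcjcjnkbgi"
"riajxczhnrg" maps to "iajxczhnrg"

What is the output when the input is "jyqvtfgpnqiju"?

yqvtfgpnqiju

In each case the input is transformed by: delete the first character.
So "jyqvtfgpnqiju" becomes "yqvtfgpnqiju".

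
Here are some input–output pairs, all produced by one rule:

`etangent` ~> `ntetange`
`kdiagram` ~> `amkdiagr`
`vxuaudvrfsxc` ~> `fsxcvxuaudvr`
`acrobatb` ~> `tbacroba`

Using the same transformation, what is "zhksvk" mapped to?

Rule — swap the front and back halves of the string, then move the first 2 characters to the end (rotate left by 2).
Working it through for "zhksvk": intermediate "svkzhk", final "kzhksv".

kzhksv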